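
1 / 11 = 0.09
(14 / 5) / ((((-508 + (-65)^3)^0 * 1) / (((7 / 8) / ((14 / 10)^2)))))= 5 / 4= 1.25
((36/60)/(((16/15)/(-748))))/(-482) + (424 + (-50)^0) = 821083/1928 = 425.87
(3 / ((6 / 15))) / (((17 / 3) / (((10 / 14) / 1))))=225 / 238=0.95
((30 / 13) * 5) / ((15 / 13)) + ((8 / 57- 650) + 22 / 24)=-145679 / 228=-638.94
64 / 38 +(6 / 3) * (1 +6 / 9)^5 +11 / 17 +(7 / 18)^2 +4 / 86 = 381366983 / 13500108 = 28.25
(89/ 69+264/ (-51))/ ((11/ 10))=-45590/ 12903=-3.53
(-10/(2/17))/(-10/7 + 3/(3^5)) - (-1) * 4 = 64.02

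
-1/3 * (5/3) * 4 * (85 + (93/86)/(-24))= -97415/516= -188.79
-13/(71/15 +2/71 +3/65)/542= -179985/36076604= -0.00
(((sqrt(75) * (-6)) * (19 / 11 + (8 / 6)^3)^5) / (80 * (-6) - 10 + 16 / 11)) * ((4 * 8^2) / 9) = 3417140697274696960 * sqrt(3) / 1693473802286607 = 3494.98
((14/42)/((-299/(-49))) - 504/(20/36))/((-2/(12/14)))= 581221/1495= 388.78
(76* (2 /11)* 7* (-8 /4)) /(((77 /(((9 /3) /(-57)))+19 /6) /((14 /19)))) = 0.10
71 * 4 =284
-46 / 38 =-23 / 19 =-1.21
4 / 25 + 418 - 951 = -13321 / 25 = -532.84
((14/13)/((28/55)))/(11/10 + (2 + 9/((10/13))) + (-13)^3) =-275/283686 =-0.00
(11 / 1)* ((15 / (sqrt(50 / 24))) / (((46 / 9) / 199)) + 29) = 319 + 59103* sqrt(3) / 23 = 4769.84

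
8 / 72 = 1 / 9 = 0.11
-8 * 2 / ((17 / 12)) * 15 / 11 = -2880 / 187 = -15.40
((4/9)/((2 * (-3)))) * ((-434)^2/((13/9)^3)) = -10171224/2197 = -4629.60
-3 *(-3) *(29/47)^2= 7569/2209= 3.43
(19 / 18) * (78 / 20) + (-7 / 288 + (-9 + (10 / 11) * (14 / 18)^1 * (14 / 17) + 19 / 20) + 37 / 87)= -7679119 / 2603040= -2.95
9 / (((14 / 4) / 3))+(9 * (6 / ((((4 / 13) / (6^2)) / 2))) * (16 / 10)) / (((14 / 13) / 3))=1971486 / 35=56328.17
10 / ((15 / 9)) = 6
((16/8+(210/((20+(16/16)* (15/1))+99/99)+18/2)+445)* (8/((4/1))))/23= 40.16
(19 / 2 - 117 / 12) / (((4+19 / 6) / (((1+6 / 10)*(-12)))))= 144 / 215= 0.67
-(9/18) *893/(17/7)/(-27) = 6.81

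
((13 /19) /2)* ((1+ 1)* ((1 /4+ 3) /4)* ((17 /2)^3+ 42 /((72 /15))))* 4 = 842127 /608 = 1385.08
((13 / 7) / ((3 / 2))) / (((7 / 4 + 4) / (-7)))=-104 / 69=-1.51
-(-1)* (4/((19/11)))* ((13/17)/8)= 0.22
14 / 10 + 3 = 22 / 5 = 4.40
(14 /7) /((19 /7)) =0.74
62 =62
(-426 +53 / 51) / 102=-21673 / 5202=-4.17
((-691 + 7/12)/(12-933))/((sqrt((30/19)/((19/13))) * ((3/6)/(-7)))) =-220381 * sqrt(390)/431028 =-10.10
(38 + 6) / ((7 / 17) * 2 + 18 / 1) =187 / 80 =2.34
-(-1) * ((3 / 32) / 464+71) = 1054211 / 14848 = 71.00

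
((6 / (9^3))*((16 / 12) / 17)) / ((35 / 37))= 296 / 433755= 0.00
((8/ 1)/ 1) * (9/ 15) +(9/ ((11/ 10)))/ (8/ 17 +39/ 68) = 49344/ 3905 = 12.64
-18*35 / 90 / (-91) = 1 / 13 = 0.08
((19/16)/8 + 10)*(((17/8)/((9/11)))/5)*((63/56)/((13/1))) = 242913/532480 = 0.46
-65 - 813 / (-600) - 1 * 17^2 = -70529 / 200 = -352.64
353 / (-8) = -353 / 8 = -44.12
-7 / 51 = -0.14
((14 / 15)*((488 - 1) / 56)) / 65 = 487 / 3900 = 0.12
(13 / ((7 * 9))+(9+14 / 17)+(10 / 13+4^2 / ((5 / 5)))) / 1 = 373124 / 13923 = 26.80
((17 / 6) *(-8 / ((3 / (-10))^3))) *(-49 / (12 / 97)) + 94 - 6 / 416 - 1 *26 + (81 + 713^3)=18303737873095 / 50544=362134731.58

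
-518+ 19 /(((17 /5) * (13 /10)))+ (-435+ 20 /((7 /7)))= -205243 /221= -928.70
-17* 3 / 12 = -17 / 4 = -4.25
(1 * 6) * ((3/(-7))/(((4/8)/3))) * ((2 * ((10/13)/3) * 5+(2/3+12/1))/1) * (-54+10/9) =161568/13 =12428.31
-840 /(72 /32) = -1120 /3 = -373.33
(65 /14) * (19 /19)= 65 /14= 4.64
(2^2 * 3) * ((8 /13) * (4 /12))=2.46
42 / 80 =21 / 40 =0.52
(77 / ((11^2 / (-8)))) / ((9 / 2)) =-112 / 99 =-1.13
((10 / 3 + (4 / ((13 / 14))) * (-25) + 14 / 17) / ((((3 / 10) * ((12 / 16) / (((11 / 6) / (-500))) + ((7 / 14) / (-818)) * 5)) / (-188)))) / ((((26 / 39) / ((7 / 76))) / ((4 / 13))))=-232239675712 / 17223235653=-13.48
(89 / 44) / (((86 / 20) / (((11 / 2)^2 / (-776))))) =-4895 / 266944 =-0.02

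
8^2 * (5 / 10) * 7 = 224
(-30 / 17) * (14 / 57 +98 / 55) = -12712 / 3553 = -3.58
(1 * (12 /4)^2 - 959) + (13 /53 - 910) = -98567 /53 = -1859.75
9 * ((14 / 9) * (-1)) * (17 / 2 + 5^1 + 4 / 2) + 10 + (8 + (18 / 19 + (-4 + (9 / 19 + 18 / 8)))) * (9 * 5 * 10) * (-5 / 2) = -671607 / 76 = -8836.93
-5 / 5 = -1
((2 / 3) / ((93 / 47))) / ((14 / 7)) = 47 / 279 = 0.17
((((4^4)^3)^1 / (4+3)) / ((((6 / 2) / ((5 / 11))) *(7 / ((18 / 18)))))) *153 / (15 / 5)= 1426063360 / 539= 2645757.63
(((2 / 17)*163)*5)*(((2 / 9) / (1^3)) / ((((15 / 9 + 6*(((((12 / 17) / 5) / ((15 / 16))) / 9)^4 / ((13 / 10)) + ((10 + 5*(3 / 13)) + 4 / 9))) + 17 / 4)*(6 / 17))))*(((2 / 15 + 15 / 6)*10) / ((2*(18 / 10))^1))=327691380960937500 / 56030134894294831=5.85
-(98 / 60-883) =26441 / 30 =881.37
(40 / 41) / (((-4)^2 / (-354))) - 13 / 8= -7613 / 328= -23.21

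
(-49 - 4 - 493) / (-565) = 546 / 565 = 0.97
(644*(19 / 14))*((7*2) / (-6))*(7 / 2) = -21413 / 3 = -7137.67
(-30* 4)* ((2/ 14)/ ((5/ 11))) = -264/ 7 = -37.71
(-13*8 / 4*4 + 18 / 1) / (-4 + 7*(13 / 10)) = -860 / 51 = -16.86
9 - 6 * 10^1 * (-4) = 249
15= 15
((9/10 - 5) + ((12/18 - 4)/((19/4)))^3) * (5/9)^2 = -41164565/30001266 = -1.37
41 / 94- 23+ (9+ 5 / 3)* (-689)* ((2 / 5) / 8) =-549943 / 1410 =-390.03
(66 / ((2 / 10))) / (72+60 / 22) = 605 / 137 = 4.42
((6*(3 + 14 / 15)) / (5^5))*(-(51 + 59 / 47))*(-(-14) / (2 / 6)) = -12171936 / 734375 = -16.57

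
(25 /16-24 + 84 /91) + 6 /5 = -20.31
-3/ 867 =-1/ 289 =-0.00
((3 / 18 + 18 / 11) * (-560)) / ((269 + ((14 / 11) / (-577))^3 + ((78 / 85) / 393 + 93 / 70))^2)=-192495154938987553865961444355364320 / 13932214465873010590294014247790371563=-0.01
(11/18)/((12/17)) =187/216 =0.87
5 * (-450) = -2250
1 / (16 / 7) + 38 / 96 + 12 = 77 / 6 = 12.83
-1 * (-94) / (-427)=-94 / 427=-0.22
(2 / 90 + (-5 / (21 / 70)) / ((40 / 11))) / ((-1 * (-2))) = -2.28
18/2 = 9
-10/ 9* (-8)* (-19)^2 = 28880/ 9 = 3208.89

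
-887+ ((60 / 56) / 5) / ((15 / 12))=-31039 / 35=-886.83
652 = 652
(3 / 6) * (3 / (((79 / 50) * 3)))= 0.32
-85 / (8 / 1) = -85 / 8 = -10.62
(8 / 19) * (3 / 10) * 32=384 / 95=4.04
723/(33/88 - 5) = -5784/37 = -156.32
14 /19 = 0.74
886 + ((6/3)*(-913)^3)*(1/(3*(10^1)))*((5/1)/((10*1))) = -761021917/30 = -25367397.23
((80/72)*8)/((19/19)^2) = 80/9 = 8.89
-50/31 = -1.61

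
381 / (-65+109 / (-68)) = -25908 / 4529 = -5.72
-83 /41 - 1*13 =-616 /41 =-15.02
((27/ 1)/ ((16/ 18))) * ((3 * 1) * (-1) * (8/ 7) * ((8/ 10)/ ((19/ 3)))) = -8748/ 665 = -13.15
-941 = -941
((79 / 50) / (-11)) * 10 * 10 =-158 / 11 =-14.36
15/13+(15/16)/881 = 211635/183248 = 1.15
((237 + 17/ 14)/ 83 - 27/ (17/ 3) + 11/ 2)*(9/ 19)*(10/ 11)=3204900/ 2064293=1.55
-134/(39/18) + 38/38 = -791/13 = -60.85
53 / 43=1.23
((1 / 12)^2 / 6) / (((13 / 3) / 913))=913 / 3744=0.24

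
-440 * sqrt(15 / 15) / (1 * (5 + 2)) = -440 / 7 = -62.86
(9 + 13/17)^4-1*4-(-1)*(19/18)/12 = 163945382131/18040536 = 9087.61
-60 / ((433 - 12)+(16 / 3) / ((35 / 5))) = -1260 / 8857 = -0.14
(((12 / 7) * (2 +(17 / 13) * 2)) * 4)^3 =23887872000 / 753571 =31699.56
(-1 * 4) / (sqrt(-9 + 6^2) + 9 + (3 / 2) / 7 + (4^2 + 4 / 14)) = -136 / 831 + 16 * sqrt(3) / 831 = -0.13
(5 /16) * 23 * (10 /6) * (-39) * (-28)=52325 /4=13081.25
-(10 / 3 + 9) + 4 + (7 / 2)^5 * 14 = 352547 / 48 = 7344.73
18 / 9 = 2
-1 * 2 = -2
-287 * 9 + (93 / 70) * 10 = -17988 / 7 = -2569.71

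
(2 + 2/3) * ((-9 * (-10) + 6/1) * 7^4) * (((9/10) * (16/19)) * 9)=4192600.93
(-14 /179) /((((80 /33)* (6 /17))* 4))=-1309 /57280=-0.02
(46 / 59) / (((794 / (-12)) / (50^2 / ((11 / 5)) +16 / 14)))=-24174288 / 1803571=-13.40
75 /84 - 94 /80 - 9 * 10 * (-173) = 4359521 /280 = 15569.72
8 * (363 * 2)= 5808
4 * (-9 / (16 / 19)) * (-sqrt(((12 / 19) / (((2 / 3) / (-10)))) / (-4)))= 27 * sqrt(95) / 4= 65.79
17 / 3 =5.67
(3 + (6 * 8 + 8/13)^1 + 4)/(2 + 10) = 241/52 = 4.63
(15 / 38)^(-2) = 1444 / 225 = 6.42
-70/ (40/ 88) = -154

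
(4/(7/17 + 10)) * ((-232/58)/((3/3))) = -272/177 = -1.54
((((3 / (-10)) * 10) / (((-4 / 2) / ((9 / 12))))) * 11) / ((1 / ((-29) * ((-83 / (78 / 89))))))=7069359 / 208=33987.30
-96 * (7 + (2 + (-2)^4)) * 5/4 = -3000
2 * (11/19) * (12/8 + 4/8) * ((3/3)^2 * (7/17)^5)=739508/26977283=0.03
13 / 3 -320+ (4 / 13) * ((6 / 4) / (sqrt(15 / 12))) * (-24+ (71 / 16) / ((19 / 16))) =-947 / 3 -924 * sqrt(5) / 247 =-324.03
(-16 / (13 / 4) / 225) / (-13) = 64 / 38025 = 0.00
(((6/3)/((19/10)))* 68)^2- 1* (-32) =1861152/361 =5155.55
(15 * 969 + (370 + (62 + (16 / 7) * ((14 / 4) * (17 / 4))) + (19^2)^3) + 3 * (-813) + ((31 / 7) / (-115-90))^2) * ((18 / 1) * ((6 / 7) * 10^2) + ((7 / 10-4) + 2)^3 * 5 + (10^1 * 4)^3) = 2222603405923154451489 / 720728750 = 3083827869948.51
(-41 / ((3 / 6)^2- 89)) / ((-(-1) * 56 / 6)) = 0.05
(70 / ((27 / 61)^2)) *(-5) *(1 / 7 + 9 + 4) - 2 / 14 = -119816929 / 5103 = -23479.70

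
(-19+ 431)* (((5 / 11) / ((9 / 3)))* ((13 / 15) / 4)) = 1339 / 99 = 13.53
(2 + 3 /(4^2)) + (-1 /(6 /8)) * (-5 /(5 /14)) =1001 /48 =20.85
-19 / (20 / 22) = -209 / 10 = -20.90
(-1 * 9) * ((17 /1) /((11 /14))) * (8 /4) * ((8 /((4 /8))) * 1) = -68544 /11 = -6231.27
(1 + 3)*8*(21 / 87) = 224 / 29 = 7.72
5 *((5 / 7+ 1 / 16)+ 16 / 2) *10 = 24575 / 56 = 438.84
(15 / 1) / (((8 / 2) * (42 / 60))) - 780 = -10845 / 14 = -774.64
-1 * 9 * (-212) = 1908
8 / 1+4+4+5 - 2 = 19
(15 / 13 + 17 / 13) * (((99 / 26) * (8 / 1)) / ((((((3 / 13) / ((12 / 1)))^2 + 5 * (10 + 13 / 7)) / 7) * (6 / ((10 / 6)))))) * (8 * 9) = 198696960 / 1122167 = 177.07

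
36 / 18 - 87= -85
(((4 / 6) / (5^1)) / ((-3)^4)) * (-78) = -52 / 405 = -0.13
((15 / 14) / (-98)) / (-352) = 15 / 482944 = 0.00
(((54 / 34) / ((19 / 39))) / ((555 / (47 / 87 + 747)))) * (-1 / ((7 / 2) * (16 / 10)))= -1902303 / 2426053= -0.78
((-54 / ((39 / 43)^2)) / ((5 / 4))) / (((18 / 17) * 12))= -31433 / 7605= -4.13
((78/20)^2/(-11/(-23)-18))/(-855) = 299/294500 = 0.00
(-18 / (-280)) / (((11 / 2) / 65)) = 117 / 154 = 0.76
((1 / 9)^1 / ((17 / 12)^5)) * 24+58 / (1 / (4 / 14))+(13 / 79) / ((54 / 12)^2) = 1084176446072 / 63599654601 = 17.05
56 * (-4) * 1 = -224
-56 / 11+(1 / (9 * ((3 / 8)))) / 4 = -1490 / 297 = -5.02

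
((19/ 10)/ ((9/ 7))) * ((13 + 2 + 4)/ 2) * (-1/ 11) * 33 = -2527/ 60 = -42.12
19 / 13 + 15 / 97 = 2038 / 1261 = 1.62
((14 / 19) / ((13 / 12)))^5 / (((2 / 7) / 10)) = 4683973754880 / 919358226007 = 5.09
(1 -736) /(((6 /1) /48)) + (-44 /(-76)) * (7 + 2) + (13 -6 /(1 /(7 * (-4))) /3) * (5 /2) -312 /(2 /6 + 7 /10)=-7072977 /1178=-6004.22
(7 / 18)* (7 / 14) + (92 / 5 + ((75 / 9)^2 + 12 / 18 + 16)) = 18847 / 180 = 104.71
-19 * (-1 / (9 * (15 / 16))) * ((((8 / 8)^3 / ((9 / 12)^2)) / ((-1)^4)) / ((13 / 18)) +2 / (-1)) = 608 / 585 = 1.04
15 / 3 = 5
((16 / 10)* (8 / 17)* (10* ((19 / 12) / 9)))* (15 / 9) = 3040 / 1377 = 2.21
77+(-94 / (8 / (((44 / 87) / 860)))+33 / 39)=75711119 / 972660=77.84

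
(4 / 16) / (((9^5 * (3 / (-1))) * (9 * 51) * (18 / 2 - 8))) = -1 / 325241892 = -0.00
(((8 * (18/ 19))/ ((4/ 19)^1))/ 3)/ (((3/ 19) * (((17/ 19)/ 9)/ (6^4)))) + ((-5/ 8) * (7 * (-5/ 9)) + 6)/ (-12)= 14552182705/ 14688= 990753.18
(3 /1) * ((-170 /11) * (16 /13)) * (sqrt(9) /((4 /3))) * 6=-110160 /143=-770.35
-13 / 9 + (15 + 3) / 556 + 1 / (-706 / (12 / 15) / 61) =-6540989 / 4416030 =-1.48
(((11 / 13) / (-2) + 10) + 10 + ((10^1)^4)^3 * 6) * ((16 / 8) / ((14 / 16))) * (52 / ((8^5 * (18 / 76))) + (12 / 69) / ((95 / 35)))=25408633714368618097 / 26178048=970608416424.66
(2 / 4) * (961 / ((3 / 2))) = 961 / 3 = 320.33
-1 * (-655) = 655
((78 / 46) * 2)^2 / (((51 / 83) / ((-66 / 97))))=-11109384 / 872321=-12.74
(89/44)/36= 89/1584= 0.06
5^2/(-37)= -25/37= -0.68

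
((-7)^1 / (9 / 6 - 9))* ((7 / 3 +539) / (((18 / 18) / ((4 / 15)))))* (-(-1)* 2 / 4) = 45472 / 675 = 67.37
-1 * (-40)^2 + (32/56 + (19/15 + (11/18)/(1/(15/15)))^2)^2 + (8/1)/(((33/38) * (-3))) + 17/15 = -56056842693781/35363790000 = -1585.15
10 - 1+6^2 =45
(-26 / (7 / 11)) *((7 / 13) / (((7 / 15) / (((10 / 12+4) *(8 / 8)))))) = -1595 / 7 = -227.86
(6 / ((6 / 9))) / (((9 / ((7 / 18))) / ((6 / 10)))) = 7 / 30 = 0.23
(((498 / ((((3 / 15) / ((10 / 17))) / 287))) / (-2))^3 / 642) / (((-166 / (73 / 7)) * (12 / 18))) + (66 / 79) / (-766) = 1362950061004.56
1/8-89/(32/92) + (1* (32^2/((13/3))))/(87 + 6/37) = -14144873/55900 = -253.04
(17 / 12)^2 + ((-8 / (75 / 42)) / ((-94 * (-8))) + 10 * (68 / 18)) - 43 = -3.22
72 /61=1.18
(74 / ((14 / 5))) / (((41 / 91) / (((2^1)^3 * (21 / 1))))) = 404040 / 41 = 9854.63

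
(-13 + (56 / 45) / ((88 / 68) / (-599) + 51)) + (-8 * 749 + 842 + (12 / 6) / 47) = -5670670156049 / 1098342765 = -5162.93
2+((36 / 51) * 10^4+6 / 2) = 120085 / 17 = 7063.82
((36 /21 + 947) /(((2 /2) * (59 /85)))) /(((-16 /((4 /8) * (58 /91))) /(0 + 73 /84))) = -1195014745 /50511552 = -23.66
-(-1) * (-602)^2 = 362404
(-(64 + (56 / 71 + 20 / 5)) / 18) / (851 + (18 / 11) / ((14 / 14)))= -8954 / 1997727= -0.00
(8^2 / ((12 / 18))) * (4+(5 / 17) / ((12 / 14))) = 7088 / 17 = 416.94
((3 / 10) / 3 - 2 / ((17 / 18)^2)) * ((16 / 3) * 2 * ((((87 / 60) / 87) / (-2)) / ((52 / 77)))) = 476707 / 1690650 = 0.28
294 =294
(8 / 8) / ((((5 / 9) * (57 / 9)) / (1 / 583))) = 0.00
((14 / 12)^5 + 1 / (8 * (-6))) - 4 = -14459 / 7776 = -1.86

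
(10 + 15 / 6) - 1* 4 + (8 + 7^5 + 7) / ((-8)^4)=25819 / 2048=12.61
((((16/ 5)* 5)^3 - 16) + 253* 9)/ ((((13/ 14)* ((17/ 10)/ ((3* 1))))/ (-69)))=-14171220/ 17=-833601.18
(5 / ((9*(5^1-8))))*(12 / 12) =-5 / 27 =-0.19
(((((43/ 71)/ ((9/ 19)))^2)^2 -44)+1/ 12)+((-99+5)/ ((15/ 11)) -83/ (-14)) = -2433346259287789/ 23341645465740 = -104.25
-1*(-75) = 75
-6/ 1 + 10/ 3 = -2.67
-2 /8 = -1 /4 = -0.25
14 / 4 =7 / 2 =3.50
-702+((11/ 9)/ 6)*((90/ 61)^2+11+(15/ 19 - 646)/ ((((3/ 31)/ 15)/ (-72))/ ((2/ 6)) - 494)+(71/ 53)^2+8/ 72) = -123919103742441958411/ 177366421775304306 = -698.66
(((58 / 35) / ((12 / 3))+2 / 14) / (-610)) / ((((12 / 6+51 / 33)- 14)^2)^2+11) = -190333 / 2491711188400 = -0.00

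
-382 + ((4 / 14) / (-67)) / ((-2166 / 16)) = -194028098 / 507927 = -382.00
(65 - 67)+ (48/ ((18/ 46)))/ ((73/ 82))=29738/ 219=135.79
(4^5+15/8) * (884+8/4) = 3635701/4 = 908925.25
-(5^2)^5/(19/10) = -97656250/19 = -5139802.63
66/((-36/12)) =-22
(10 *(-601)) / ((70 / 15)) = -9015 / 7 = -1287.86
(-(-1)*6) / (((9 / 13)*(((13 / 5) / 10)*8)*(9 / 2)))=25 / 27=0.93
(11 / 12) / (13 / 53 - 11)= -583 / 6840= -0.09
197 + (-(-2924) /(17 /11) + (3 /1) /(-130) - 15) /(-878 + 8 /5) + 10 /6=67171451 /341796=196.52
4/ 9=0.44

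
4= 4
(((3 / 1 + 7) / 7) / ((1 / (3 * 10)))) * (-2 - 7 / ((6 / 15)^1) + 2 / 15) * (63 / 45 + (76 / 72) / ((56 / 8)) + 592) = -31036771 / 63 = -492647.16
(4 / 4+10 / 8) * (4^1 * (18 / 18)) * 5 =45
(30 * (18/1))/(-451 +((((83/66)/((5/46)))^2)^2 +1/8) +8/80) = 3201986700000/103573354361813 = 0.03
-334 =-334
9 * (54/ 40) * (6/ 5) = 729/ 50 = 14.58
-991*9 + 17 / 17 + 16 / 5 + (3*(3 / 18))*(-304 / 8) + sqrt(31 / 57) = -44669 / 5 + sqrt(1767) / 57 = -8933.06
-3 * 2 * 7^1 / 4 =-21 / 2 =-10.50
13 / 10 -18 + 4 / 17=-2799 / 170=-16.46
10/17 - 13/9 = -131/153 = -0.86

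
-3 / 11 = -0.27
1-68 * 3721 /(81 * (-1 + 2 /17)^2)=-73106867 /18225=-4011.35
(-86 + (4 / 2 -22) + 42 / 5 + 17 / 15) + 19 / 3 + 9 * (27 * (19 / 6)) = 20381 / 30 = 679.37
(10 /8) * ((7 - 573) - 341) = -4535 /4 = -1133.75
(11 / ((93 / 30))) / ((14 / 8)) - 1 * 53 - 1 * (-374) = 70097 / 217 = 323.03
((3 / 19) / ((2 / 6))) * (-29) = -261 / 19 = -13.74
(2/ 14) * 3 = 3/ 7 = 0.43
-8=-8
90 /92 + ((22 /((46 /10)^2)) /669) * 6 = 233005 /235934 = 0.99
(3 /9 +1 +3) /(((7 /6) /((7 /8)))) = 13 /4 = 3.25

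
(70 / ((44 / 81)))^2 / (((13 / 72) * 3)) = 48223350 / 1573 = 30656.93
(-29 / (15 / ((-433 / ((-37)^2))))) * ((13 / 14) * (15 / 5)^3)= 15.33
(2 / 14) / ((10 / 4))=2 / 35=0.06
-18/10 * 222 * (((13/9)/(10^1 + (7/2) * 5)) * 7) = -40404/275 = -146.92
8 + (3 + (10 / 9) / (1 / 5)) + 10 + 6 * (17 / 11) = 3547 / 99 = 35.83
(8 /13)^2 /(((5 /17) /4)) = 4352 /845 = 5.15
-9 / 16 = -0.56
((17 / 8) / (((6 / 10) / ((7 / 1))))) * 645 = 127925 / 8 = 15990.62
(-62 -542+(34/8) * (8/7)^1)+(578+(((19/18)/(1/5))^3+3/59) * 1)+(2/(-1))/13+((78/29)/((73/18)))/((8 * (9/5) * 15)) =8336940990191/66287520936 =125.77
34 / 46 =0.74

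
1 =1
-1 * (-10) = 10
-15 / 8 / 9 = -5 / 24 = -0.21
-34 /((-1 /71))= 2414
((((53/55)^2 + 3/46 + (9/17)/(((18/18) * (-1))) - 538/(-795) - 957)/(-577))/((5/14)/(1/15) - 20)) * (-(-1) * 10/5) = -5033279719342/22244821999125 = -0.23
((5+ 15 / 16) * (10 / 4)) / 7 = 2.12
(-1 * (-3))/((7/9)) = 27/7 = 3.86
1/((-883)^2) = 1/779689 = 0.00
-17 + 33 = 16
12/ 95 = 0.13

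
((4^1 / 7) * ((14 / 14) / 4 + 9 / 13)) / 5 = 0.11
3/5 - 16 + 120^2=71923/5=14384.60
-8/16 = -1/2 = -0.50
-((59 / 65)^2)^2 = -12117361 / 17850625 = -0.68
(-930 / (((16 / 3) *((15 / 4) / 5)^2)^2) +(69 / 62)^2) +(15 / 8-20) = -2772749 / 23064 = -120.22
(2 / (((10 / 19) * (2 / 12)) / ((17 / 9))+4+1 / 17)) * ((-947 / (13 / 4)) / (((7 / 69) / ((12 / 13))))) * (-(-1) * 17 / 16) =-21105789 / 15379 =-1372.38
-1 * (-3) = 3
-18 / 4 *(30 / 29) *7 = -945 / 29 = -32.59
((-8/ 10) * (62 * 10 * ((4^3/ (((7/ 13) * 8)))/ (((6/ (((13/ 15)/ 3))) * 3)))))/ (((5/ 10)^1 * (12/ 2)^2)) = -167648/ 25515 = -6.57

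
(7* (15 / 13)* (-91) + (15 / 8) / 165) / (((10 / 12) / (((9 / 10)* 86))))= -75092319 / 1100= -68265.74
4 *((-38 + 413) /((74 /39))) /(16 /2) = 14625 /148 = 98.82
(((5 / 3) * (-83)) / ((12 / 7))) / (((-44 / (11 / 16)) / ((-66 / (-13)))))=31955 / 4992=6.40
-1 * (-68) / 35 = 68 / 35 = 1.94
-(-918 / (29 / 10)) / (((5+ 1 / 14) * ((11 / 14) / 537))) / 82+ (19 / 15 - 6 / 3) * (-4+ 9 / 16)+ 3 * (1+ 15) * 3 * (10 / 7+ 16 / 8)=317155466095 / 312012624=1016.48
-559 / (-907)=559 / 907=0.62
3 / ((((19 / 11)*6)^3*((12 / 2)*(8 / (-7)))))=-9317 / 23704704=-0.00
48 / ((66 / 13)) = 104 / 11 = 9.45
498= 498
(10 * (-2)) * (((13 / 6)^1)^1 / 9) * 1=-130 / 27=-4.81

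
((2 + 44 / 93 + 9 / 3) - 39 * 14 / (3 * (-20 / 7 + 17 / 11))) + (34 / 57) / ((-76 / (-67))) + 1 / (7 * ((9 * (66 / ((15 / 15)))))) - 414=-632699873879 / 2349874989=-269.25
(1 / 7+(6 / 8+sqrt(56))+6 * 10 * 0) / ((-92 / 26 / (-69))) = 975 / 56+39 * sqrt(14) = 163.34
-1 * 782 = -782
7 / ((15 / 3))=7 / 5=1.40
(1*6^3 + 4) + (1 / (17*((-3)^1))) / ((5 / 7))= 56093 / 255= 219.97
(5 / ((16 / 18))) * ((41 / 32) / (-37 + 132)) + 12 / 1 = 58737 / 4864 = 12.08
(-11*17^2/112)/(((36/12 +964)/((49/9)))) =-22253/139248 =-0.16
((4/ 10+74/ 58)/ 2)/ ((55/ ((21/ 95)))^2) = 107163/ 7917181250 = 0.00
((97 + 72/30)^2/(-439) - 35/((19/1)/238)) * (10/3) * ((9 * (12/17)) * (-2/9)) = 1537838736/708985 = 2169.07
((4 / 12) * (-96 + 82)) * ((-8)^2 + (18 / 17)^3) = -4483696 / 14739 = -304.21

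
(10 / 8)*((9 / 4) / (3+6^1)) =5 / 16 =0.31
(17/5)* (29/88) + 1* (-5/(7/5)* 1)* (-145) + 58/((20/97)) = 492971/616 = 800.28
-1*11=-11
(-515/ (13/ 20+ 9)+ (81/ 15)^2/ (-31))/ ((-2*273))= 8123197/ 81667950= 0.10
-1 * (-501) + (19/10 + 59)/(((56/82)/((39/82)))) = 43473/80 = 543.41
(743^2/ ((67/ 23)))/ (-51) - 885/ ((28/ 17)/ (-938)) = 500291.63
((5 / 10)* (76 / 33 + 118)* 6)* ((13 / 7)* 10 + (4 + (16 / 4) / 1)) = 738420 / 77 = 9589.87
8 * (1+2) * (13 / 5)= 312 / 5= 62.40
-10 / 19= -0.53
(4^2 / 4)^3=64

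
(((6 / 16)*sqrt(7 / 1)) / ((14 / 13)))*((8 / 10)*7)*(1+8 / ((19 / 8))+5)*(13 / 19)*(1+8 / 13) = 53.42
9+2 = 11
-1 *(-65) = 65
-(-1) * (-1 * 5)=-5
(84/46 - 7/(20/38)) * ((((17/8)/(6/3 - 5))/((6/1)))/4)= 0.34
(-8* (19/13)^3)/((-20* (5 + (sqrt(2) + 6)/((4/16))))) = 397822/8886865-54872* sqrt(2)/8886865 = 0.04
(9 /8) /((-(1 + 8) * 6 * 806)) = -1 /38688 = -0.00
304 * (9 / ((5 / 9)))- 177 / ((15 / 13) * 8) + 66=4971.62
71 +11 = 82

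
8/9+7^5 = 151271/9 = 16807.89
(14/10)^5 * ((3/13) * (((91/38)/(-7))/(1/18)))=-453789/59375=-7.64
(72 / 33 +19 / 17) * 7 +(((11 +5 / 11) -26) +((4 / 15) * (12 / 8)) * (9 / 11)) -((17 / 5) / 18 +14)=-89381 / 16830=-5.31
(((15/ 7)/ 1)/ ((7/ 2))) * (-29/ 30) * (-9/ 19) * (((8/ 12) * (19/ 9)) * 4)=232/ 147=1.58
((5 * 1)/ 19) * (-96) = -480/ 19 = -25.26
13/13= 1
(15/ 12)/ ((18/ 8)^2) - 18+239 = 17921/ 81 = 221.25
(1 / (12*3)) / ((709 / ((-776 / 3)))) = -0.01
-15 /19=-0.79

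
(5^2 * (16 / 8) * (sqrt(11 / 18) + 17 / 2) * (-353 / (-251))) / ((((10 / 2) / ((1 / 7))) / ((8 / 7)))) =14120 * sqrt(22) / 36897 + 240040 / 12299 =21.31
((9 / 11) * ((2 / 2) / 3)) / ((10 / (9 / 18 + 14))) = 87 / 220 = 0.40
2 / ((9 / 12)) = 8 / 3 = 2.67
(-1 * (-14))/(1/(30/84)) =5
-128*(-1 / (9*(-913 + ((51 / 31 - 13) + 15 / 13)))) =-25792 / 1674225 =-0.02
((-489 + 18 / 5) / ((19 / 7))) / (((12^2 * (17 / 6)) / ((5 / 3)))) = -0.73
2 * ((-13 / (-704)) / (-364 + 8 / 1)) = -13 / 125312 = -0.00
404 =404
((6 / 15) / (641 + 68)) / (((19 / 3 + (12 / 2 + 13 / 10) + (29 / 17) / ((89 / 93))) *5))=18156 / 2480532215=0.00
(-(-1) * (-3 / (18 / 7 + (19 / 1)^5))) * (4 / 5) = -84 / 86663555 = -0.00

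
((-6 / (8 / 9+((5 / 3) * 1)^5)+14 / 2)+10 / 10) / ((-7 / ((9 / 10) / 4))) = -3249 / 13364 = -0.24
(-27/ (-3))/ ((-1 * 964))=-9/ 964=-0.01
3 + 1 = 4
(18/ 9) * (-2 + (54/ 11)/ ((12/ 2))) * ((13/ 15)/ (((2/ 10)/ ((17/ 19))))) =-5746/ 627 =-9.16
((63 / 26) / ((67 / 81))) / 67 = 5103 / 116714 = 0.04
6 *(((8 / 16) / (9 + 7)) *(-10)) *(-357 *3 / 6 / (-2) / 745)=-1071 / 4768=-0.22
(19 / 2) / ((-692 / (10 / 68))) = -95 / 47056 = -0.00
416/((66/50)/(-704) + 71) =665600/113597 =5.86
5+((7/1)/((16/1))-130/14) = -431/112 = -3.85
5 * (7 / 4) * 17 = 595 / 4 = 148.75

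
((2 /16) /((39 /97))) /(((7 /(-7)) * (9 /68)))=-1649 /702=-2.35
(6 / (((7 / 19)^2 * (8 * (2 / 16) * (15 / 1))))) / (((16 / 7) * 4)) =361 / 1120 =0.32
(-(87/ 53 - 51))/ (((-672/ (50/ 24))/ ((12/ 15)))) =-0.12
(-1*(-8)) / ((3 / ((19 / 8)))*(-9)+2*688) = 0.01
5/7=0.71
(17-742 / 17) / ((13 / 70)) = -31710 / 221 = -143.48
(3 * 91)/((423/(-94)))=-182/3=-60.67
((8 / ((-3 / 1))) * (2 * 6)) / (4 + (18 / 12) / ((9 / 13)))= -5.19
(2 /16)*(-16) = -2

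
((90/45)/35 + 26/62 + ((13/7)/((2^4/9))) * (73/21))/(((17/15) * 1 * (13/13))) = 1497567/413168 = 3.62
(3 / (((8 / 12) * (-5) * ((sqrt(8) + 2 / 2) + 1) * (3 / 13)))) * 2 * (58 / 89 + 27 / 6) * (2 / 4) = 35763 / 3560 - 35763 * sqrt(2) / 3560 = -4.16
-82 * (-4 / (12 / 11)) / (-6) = -451 / 9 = -50.11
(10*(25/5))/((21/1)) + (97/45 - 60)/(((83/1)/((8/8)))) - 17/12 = 27961/104580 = 0.27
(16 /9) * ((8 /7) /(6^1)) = 0.34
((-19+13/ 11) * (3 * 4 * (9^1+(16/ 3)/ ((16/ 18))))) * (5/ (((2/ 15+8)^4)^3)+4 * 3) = -38487.27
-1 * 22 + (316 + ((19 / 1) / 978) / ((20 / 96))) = 239686 / 815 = 294.09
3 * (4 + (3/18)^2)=12.08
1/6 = 0.17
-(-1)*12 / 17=0.71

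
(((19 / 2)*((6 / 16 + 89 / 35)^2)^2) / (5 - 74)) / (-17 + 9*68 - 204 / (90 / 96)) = -8465289737299 / 320120220672000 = -0.03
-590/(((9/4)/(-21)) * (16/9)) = 6195/2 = 3097.50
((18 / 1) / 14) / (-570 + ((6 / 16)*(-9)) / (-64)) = -1536 / 680897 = -0.00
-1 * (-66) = 66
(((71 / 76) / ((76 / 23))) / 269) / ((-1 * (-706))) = 1633 / 1096943264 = 0.00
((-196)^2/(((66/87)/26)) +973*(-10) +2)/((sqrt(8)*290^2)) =898489*sqrt(2)/231275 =5.49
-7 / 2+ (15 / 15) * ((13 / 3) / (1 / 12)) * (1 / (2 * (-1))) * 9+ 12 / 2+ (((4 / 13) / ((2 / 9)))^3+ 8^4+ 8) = 17027429 / 4394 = 3875.15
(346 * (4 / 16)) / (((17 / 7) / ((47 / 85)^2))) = 2675099 / 245650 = 10.89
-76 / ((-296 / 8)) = 2.05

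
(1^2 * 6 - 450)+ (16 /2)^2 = -380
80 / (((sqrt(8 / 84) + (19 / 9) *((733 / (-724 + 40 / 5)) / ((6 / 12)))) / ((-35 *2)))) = 19378396800 *sqrt(42) / 1350808447 + 1759013524800 / 1350808447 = 1395.16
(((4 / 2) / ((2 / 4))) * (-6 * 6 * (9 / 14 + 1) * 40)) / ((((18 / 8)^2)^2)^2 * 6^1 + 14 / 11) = -4775215104 / 1989400763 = -2.40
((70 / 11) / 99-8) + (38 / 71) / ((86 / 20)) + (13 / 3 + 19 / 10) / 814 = -19199112377 / 2460290580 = -7.80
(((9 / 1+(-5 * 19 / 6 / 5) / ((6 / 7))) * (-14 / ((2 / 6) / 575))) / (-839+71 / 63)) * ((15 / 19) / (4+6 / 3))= 80721375 / 4011736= 20.12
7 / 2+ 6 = 19 / 2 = 9.50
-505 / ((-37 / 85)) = 42925 / 37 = 1160.14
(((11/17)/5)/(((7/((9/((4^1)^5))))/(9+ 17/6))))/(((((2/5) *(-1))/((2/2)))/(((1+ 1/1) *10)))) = -11715/121856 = -0.10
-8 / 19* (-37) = 296 / 19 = 15.58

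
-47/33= -1.42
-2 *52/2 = -52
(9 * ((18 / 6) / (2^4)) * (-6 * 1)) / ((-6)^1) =27 / 16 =1.69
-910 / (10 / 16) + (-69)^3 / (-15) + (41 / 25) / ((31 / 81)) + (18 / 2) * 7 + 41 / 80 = 254353731 / 12400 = 20512.40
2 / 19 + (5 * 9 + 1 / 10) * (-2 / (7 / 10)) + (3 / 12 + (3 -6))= -69959 / 532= -131.50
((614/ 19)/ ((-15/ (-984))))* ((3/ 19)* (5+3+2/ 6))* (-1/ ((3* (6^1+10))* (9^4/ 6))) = -125870/ 2368521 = -0.05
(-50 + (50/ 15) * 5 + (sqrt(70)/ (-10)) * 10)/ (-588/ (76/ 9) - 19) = 19 * sqrt(70)/ 1684 + 475/ 1263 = 0.47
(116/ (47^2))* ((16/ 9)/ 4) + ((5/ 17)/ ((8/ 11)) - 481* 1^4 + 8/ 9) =-1296975545/ 2703816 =-479.68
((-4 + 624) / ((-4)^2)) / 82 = 155 / 328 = 0.47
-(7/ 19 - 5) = 88/ 19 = 4.63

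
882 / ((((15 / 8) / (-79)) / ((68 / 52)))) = -3158736 / 65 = -48595.94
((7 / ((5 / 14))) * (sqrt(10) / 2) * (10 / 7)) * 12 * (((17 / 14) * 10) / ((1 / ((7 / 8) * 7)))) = 12495 * sqrt(10) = 39512.66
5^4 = 625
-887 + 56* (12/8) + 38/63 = -802.40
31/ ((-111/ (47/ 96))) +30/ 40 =6535/ 10656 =0.61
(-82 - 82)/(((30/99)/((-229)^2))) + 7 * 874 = -28374951.20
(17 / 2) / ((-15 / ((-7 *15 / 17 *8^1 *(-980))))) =-27440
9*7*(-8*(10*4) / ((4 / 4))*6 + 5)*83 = -10013535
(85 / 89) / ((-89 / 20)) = -1700 / 7921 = -0.21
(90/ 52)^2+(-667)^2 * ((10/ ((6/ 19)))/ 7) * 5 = 142853900425/ 14196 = 10062968.47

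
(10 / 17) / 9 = 0.07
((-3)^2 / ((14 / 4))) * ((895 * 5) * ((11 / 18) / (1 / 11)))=541475 / 7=77353.57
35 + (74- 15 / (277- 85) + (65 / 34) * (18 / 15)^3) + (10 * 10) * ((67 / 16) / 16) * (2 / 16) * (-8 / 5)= 727539 / 6800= 106.99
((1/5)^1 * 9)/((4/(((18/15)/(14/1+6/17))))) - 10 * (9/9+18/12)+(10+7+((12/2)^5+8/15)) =284329697/36600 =7768.57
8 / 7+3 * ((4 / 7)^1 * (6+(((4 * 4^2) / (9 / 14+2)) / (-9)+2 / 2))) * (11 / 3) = 65804 / 2331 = 28.23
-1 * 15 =-15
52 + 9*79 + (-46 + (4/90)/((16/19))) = 258139/360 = 717.05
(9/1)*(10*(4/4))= 90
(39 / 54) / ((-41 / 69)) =-299 / 246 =-1.22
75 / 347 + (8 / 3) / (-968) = 26878 / 125961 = 0.21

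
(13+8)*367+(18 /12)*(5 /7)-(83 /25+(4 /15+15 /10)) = 4044067 /525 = 7702.98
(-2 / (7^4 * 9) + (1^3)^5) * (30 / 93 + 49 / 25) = 1232993 / 540225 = 2.28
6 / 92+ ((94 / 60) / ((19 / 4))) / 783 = 673789 / 10265130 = 0.07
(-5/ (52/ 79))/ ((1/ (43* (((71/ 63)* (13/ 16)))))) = -1205935/ 4032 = -299.09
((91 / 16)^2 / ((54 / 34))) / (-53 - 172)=-0.09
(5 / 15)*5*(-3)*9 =-45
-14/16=-7/8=-0.88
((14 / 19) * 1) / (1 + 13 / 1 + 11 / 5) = 0.05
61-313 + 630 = 378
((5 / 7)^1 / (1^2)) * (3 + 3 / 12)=65 / 28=2.32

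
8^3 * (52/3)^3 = 71991296/27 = 2666344.30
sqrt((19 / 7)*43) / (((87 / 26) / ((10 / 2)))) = 130*sqrt(5719) / 609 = 16.14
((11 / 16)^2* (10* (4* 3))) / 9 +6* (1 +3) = 2909 / 96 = 30.30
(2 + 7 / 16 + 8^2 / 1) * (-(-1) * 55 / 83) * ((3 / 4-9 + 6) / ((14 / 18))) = -4735665 / 37184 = -127.36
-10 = -10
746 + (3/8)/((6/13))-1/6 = 35839/48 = 746.65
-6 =-6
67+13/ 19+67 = 2559/ 19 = 134.68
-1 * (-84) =84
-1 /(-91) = 1 /91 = 0.01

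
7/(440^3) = 7/85184000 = 0.00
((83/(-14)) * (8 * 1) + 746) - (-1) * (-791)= -647/7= -92.43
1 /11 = 0.09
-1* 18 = -18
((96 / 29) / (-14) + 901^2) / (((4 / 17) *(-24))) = -2801524435 / 19488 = -143756.39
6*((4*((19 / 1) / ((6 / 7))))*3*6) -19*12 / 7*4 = 66120 / 7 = 9445.71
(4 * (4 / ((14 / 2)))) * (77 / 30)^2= 3388 / 225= 15.06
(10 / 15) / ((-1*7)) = -2 / 21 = -0.10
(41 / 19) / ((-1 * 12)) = -41 / 228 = -0.18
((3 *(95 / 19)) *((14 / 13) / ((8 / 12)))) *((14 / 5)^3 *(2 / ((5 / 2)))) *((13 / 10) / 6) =57624 / 625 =92.20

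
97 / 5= 19.40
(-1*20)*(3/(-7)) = 60/7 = 8.57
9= 9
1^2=1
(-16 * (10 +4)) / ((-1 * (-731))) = -0.31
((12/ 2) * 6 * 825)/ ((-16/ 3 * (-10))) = 4455/ 8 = 556.88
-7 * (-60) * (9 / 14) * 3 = 810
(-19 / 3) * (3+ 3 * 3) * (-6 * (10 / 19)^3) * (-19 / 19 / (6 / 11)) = -44000 / 361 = -121.88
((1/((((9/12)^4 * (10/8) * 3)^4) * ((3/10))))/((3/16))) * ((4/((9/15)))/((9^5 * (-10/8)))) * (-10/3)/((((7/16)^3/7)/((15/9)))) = 4611686018427387904/12257728549254928215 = 0.38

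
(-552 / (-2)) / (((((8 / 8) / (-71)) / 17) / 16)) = -5330112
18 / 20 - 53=-521 / 10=-52.10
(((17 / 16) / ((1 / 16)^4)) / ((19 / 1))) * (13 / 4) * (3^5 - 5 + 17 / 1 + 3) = 58386432 / 19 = 3072970.11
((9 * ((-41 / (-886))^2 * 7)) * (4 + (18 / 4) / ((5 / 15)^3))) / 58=26581653 / 91059536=0.29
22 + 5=27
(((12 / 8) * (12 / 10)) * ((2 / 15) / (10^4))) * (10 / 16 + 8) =207 / 1000000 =0.00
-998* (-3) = 2994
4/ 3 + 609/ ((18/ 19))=3865/ 6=644.17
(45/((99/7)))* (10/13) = 350/143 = 2.45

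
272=272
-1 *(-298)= 298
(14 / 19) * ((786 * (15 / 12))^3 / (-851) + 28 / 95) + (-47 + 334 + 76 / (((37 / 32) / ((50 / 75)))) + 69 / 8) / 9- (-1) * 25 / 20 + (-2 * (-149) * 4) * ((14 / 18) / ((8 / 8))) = -272139594096043 / 331787880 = -820221.63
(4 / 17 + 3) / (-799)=-0.00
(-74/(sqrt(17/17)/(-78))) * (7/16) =10101/4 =2525.25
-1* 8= -8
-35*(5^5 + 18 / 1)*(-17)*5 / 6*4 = 18700850 / 3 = 6233616.67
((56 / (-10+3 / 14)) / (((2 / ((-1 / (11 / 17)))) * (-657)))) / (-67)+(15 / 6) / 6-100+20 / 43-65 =-1872571442327 / 11409900876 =-164.12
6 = 6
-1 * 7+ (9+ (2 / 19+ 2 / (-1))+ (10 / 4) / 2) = 103 / 76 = 1.36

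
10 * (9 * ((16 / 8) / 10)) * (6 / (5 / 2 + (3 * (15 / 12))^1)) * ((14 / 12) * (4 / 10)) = 1008 / 125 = 8.06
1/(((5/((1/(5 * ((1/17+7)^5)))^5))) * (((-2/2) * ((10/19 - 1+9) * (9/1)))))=-109641920834619645199851829830083/217324506042269720149795799040000000000000000000000000000000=-0.00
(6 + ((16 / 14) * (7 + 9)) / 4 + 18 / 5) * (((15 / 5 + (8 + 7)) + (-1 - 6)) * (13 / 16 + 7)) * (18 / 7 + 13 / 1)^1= 929225 / 49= 18963.78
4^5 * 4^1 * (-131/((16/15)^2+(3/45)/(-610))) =-14729011200/31229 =-471645.30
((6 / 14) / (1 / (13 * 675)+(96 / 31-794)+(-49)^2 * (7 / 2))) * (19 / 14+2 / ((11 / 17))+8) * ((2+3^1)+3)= 12515326200 / 2232340368643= 0.01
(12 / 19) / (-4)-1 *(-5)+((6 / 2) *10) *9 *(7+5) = 61652 / 19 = 3244.84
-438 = -438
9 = 9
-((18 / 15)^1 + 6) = -36 / 5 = -7.20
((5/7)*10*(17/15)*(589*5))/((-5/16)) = -1602080/21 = -76289.52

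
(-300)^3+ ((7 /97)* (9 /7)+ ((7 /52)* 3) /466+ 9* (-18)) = -63463988561523 /2350504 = -27000161.91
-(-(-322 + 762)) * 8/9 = 3520/9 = 391.11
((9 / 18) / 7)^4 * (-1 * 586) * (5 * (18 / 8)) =-13185 / 76832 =-0.17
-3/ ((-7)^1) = 3/ 7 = 0.43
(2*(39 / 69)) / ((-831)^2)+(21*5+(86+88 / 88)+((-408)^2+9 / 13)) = 34410897017249 / 206477739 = 166656.69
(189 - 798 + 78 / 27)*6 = -10910 / 3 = -3636.67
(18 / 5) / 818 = 9 / 2045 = 0.00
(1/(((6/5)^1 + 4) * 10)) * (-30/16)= -15/416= -0.04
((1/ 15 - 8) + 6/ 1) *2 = -58/ 15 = -3.87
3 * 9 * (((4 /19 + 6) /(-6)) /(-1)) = 531 /19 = 27.95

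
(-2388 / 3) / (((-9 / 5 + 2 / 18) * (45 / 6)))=1194 / 19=62.84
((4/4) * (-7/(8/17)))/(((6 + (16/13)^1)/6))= -4641/376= -12.34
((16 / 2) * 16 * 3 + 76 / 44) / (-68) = -4243 / 748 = -5.67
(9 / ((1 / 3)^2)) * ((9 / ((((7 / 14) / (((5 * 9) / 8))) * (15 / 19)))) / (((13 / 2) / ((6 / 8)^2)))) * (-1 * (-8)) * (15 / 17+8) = 56470527 / 884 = 63880.69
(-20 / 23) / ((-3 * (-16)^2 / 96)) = 5 / 46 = 0.11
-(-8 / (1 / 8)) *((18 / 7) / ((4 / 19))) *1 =5472 / 7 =781.71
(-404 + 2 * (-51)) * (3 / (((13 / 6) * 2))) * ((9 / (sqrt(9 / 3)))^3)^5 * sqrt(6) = -46639461816582.82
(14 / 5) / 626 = 7 / 1565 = 0.00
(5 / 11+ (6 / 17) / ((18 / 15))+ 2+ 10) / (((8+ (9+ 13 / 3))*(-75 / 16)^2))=9536 / 350625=0.03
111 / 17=6.53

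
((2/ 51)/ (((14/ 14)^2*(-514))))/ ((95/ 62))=-62/ 1245165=-0.00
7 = 7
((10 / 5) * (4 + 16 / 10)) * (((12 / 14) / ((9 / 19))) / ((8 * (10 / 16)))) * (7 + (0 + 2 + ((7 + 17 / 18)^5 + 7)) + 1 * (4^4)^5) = 39474438898714873181 / 8857350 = 4456687259588.35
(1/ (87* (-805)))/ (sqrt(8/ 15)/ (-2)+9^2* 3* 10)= -0.00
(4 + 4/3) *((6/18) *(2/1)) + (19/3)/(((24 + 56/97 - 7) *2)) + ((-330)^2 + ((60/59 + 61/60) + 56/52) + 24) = 5128296487987/47078460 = 108930.85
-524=-524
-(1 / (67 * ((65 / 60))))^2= -144 / 758641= -0.00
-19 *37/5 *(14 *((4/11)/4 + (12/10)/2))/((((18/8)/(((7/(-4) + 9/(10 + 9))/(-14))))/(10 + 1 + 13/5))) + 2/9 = -9271226/12375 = -749.19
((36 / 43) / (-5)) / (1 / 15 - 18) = 108 / 11567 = 0.01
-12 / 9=-4 / 3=-1.33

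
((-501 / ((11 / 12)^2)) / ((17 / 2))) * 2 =-140.29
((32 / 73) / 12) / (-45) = -8 / 9855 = -0.00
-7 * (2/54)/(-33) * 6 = 14/297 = 0.05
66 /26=33 /13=2.54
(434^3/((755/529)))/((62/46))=32084184328/755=42495608.38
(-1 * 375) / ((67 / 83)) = -31125 / 67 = -464.55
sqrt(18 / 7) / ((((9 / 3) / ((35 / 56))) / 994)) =355 * sqrt(14) / 4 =332.07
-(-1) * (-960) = -960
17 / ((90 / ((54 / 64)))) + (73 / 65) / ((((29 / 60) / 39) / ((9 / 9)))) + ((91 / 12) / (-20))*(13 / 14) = 503503 / 5568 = 90.43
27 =27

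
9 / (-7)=-1.29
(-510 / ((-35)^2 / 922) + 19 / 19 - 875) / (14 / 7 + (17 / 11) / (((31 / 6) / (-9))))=52543667 / 28910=1817.49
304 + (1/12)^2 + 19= 46513/144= 323.01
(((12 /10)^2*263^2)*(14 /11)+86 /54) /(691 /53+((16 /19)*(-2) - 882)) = -947852422039 /6509801925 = -145.60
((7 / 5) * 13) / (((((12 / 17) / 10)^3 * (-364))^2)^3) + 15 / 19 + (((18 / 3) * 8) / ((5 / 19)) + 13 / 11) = 11212599797901577411000117285607430473 / 2712724607335511931478993797120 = 4133335.09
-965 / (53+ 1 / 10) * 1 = -9650 / 531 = -18.17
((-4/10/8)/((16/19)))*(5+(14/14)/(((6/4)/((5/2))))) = -19/48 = -0.40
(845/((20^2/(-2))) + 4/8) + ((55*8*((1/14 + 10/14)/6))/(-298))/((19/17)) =-9269599/2378040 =-3.90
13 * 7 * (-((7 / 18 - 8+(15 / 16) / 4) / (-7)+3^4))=-4300933 / 576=-7466.90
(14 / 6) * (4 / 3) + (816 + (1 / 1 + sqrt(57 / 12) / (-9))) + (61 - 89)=7129 / 9 - sqrt(19) / 18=791.87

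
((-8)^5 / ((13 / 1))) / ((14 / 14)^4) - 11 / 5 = -163983 / 65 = -2522.82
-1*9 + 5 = -4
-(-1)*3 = 3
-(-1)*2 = 2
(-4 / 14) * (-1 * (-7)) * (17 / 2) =-17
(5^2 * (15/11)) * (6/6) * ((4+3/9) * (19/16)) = 175.43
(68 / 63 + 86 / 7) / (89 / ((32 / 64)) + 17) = 842 / 12285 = 0.07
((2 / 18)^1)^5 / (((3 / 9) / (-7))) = -7 / 19683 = -0.00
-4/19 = -0.21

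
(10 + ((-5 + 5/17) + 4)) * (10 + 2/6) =4898/51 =96.04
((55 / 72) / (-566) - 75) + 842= 31256729 / 40752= 767.00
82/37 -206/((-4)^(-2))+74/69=-8406292/2553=-3292.71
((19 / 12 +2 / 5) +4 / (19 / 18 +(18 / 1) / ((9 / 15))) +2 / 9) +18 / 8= 230639 / 50310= 4.58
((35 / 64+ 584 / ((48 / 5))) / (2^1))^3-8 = 1636321176793 / 56623104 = 28898.47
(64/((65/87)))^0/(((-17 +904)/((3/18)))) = 1/5322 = 0.00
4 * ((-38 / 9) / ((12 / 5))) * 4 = -760 / 27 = -28.15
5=5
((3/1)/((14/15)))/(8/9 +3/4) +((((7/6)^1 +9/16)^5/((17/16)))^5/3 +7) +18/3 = 391680774527497149225486755445491892737096857851271/1801967419216218531903672919129934267273969664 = 217362.85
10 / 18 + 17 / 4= 173 / 36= 4.81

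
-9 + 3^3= 18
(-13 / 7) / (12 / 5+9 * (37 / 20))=-260 / 2667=-0.10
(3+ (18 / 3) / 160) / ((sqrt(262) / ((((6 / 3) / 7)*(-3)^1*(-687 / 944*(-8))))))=-500823*sqrt(262) / 8656480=-0.94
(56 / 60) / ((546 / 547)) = 547 / 585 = 0.94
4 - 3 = 1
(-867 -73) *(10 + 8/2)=-13160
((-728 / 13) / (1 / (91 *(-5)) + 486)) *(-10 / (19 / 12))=0.73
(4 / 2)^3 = 8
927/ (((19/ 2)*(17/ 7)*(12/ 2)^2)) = 721/ 646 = 1.12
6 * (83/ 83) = 6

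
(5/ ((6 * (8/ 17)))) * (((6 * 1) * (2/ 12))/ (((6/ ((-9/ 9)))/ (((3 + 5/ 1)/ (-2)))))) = 85/ 72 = 1.18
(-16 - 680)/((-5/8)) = 5568/5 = 1113.60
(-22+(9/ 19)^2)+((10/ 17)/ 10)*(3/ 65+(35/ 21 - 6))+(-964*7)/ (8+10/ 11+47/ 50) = -4584285647587/ 6482605155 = -707.17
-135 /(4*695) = -27 /556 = -0.05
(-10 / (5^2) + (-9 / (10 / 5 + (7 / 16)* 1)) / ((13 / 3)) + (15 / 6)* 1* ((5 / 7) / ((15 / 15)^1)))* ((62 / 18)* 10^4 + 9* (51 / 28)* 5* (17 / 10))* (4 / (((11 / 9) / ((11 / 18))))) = 110037023051 / 2981160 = 36910.81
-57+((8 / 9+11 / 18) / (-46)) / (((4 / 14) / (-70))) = -4509 / 92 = -49.01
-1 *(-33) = 33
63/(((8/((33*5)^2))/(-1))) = -1715175/8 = -214396.88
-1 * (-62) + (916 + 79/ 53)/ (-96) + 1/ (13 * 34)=19657251/ 374816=52.45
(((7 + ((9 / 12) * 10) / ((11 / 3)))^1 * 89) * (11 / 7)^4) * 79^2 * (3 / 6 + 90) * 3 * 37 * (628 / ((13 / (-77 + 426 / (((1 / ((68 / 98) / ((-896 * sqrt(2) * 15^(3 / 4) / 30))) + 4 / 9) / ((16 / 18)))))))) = -17721988681731703956634317099734723577 / 15480347836801522987039- 28110040649184812900329217175552 * 15^(1 / 4) * sqrt(2) / 6447458490962733439- 19350125163433018274441071104 * sqrt(15) / 6447458490962733439- 46620199515073881897037728 * 15^(3 / 4) * sqrt(2) / 45132209436739134073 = -1156951409395465.49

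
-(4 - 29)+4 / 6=77 / 3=25.67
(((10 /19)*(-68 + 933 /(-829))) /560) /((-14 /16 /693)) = 5673195 /110257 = 51.45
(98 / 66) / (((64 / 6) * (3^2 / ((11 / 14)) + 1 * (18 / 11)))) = 49 / 4608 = 0.01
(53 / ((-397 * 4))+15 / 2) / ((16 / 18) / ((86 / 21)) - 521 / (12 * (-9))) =13765977 / 9294167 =1.48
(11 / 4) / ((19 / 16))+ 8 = 196 / 19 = 10.32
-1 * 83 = -83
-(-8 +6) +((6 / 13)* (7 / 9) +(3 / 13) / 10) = 929 / 390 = 2.38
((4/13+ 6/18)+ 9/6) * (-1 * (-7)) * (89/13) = 104041/1014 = 102.60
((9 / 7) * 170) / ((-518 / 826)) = -90270 / 259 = -348.53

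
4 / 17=0.24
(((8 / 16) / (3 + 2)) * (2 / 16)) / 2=1 / 160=0.01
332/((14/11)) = 1826/7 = 260.86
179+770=949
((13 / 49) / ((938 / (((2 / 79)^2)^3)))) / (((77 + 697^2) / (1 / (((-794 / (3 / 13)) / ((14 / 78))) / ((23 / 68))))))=-46 / 17010637940542045286591013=-0.00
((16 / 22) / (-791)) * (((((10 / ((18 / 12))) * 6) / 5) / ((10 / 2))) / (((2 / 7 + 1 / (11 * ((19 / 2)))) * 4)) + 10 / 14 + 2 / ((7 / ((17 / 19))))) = -333899 / 156226455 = -0.00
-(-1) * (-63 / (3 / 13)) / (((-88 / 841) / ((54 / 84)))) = 295191 / 176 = 1677.22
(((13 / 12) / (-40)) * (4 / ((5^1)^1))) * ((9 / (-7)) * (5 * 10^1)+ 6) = 221 / 175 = 1.26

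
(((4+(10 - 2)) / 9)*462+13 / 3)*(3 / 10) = 1861 / 10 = 186.10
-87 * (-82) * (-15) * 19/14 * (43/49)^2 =-1879684155/16807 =-111839.36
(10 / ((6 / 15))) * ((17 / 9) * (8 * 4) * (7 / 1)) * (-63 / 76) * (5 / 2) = -416500 / 19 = -21921.05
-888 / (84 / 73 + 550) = -32412 / 20117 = -1.61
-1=-1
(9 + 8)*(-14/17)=-14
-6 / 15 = -2 / 5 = -0.40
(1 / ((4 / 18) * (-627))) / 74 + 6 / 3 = 61861 / 30932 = 2.00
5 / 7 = 0.71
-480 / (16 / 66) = -1980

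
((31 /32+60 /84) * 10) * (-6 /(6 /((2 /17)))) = -1885 /952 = -1.98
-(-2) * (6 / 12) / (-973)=-1 / 973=-0.00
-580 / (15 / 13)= -1508 / 3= -502.67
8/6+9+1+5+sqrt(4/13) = 2 * sqrt(13)/13+49/3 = 16.89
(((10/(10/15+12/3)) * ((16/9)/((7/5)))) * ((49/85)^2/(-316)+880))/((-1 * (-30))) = 1339417066/16780785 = 79.82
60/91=0.66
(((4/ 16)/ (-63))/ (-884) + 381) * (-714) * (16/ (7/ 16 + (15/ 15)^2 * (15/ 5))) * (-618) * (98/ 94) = 27415177703872/ 33605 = 815806508.08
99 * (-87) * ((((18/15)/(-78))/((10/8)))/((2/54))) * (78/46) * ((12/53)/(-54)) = -620136/30475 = -20.35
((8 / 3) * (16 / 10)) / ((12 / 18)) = 32 / 5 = 6.40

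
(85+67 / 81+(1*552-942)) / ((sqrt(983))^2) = -24638 / 79623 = -0.31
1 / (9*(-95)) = -1 / 855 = -0.00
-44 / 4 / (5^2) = -0.44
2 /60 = 1 /30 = 0.03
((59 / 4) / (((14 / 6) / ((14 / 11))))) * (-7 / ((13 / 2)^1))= -1239 / 143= -8.66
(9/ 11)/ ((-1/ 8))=-72/ 11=-6.55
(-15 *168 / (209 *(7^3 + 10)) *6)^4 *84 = 4390221686538240000 / 29626746807985141441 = 0.15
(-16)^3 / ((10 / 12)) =-24576 / 5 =-4915.20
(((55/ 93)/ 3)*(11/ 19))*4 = 2420/ 5301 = 0.46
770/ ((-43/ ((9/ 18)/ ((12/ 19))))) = -7315/ 516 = -14.18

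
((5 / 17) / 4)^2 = 25 / 4624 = 0.01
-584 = -584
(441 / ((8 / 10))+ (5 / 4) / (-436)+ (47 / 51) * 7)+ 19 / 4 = 50026385 / 88944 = 562.45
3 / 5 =0.60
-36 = -36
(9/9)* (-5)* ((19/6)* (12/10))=-19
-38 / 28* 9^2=-1539 / 14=-109.93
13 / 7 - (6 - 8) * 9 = 139 / 7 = 19.86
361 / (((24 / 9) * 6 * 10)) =361 / 160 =2.26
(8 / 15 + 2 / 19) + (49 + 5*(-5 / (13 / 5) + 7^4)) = 44626811 / 3705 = 12045.02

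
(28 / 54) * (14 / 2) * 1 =98 / 27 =3.63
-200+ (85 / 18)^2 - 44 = -71831 / 324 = -221.70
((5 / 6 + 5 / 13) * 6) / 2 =95 / 26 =3.65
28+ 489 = 517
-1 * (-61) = 61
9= 9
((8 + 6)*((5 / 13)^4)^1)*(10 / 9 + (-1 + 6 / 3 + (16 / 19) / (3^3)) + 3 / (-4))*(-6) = -12499375 / 4883931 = -2.56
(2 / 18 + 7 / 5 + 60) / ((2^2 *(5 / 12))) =2768 / 75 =36.91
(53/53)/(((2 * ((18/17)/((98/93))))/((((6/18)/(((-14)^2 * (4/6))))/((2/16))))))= 17/1674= 0.01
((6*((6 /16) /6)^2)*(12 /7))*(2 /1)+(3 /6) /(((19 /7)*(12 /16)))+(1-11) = -61759 /6384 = -9.67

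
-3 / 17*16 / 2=-24 / 17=-1.41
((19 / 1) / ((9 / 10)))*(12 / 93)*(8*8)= 48640 / 279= 174.34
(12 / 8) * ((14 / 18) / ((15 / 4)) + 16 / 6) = 194 / 45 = 4.31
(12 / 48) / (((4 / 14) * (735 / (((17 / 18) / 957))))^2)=289 / 52344067406400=0.00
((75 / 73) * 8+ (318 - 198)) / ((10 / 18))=16848 / 73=230.79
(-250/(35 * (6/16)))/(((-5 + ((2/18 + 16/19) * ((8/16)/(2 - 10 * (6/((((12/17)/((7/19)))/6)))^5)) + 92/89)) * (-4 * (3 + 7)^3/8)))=-123863198868482592/12896037892181935225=-0.01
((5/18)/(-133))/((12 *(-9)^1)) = 5/258552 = 0.00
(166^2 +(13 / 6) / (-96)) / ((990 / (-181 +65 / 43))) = -61250985737 / 12260160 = -4995.94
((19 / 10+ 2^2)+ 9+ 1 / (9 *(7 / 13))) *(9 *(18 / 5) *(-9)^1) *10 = -1541754 / 35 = -44050.11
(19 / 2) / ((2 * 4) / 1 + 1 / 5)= 95 / 82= 1.16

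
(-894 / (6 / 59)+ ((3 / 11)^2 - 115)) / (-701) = 1077617 / 84821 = 12.70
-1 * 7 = -7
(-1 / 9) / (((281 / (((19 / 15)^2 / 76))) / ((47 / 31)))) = -893 / 70559100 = -0.00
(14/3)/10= 7/15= 0.47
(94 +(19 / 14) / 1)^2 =1782225 / 196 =9092.98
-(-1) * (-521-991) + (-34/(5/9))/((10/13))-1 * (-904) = -17189/25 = -687.56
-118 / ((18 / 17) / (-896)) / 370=449344 / 1665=269.88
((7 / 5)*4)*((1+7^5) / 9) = 470624 / 45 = 10458.31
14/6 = 7/3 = 2.33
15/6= 2.50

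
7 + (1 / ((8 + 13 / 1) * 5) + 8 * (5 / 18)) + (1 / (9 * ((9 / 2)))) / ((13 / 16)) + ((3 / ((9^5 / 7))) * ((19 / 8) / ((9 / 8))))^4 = 4150092050441979357622211 / 448070760493543110960855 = 9.26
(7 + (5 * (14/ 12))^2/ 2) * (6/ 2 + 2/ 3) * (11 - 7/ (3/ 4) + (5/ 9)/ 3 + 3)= 2491489/ 5832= 427.21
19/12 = 1.58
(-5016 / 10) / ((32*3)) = -209 / 40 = -5.22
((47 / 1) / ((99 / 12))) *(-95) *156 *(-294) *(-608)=-166010557440 / 11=-15091868858.18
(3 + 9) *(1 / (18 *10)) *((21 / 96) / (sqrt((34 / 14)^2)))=49 / 8160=0.01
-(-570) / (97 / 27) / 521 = 15390 / 50537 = 0.30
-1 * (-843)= 843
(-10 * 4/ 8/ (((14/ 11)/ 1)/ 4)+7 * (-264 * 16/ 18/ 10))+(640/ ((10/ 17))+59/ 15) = 19151/ 21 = 911.95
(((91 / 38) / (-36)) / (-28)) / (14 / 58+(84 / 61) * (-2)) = -22997 / 24323040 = -0.00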